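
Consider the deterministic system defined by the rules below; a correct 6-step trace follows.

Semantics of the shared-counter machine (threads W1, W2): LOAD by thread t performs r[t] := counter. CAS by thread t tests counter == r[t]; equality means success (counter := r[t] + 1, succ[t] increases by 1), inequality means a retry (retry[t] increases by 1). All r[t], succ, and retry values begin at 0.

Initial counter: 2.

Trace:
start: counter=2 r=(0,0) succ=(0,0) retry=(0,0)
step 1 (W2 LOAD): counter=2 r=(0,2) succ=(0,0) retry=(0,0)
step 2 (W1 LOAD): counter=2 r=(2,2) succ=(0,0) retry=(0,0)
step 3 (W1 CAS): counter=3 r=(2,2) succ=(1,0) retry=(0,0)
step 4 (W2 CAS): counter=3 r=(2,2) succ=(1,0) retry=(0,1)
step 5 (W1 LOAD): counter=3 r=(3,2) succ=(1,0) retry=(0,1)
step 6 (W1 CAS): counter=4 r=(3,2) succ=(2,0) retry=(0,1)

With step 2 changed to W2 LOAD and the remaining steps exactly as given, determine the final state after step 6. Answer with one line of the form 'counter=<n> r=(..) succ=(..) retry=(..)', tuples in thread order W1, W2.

counter=4 r=(3,2) succ=(1,1) retry=(1,0)

(re-executing from step 2 with the substitution; state before step 2: counter=2 r=(0,2) succ=(0,0) retry=(0,0))
step 2 (W2 LOAD): counter=2 r=(0,2) succ=(0,0) retry=(0,0)
step 3 (W1 CAS): counter=2 r=(0,2) succ=(0,0) retry=(1,0)
step 4 (W2 CAS): counter=3 r=(0,2) succ=(0,1) retry=(1,0)
step 5 (W1 LOAD): counter=3 r=(3,2) succ=(0,1) retry=(1,0)
step 6 (W1 CAS): counter=4 r=(3,2) succ=(1,1) retry=(1,0)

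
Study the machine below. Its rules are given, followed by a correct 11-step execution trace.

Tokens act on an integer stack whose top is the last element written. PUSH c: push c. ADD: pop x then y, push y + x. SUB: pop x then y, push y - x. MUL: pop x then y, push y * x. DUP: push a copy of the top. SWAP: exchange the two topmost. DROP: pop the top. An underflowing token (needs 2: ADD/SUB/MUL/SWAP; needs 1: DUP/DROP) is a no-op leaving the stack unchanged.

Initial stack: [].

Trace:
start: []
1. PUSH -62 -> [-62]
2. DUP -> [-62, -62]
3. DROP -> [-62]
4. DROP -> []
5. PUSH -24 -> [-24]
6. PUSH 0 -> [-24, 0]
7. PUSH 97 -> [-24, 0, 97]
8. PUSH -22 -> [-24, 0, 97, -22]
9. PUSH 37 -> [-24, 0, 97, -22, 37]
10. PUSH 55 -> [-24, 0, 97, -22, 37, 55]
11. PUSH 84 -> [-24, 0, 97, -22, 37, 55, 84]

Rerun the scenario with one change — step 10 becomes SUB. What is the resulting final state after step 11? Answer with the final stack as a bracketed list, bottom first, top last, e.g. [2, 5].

[-24, 0, 97, -59, 84]

(re-executing from step 10 with the substitution; state before step 10: [-24, 0, 97, -22, 37])
10. SUB -> [-24, 0, 97, -59]
11. PUSH 84 -> [-24, 0, 97, -59, 84]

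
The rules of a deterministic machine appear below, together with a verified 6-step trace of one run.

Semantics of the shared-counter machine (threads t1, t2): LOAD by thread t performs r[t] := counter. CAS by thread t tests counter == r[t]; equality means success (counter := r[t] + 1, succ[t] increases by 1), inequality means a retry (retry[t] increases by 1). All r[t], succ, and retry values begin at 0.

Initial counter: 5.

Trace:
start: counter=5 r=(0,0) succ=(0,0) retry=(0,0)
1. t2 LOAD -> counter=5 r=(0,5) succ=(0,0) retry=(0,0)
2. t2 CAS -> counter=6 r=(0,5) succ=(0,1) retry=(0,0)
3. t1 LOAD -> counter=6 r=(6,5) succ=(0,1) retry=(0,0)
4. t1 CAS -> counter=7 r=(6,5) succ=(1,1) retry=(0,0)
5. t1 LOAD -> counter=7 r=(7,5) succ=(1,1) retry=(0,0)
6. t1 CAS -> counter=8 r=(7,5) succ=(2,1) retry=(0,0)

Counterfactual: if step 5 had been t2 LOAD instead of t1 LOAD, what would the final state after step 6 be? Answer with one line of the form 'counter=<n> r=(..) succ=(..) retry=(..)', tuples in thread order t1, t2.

(re-executing from step 5 with the substitution; state before step 5: counter=7 r=(6,5) succ=(1,1) retry=(0,0))
5. t2 LOAD -> counter=7 r=(6,7) succ=(1,1) retry=(0,0)
6. t1 CAS -> counter=7 r=(6,7) succ=(1,1) retry=(1,0)

counter=7 r=(6,7) succ=(1,1) retry=(1,0)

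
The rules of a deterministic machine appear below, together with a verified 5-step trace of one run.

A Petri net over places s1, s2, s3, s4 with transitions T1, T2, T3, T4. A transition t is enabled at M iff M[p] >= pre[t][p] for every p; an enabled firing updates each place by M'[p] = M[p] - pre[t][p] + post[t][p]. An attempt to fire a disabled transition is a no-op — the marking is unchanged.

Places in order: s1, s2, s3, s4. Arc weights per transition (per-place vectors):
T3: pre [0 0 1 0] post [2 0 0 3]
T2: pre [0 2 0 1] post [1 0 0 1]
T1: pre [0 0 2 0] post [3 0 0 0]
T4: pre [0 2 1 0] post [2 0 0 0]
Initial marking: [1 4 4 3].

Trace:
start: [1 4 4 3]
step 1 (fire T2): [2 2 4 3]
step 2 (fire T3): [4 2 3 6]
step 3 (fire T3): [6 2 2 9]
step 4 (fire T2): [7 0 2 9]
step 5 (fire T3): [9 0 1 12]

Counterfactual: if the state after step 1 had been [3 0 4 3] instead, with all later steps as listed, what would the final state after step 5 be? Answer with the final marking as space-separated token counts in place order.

9 0 1 12

state after step 1 := [3 0 4 3]
step 2 (fire T3): [5 0 3 6]
step 3 (fire T3): [7 0 2 9]
step 4 (fire T2): [7 0 2 9]
step 5 (fire T3): [9 0 1 12]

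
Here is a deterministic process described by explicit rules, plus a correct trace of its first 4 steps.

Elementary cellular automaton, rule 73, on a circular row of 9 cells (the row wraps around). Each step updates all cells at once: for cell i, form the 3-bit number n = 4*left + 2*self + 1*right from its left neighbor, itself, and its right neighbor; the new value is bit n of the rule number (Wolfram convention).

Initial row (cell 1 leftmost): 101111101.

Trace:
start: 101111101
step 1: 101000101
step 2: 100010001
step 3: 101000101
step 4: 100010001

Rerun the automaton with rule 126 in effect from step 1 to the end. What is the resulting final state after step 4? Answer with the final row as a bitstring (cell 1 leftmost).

110000011

(re-executing steps 1..4 under rule 126; state before step 1: 101111101)
step 1: 111000111
step 2: 001101100
step 3: 011111110
step 4: 110000011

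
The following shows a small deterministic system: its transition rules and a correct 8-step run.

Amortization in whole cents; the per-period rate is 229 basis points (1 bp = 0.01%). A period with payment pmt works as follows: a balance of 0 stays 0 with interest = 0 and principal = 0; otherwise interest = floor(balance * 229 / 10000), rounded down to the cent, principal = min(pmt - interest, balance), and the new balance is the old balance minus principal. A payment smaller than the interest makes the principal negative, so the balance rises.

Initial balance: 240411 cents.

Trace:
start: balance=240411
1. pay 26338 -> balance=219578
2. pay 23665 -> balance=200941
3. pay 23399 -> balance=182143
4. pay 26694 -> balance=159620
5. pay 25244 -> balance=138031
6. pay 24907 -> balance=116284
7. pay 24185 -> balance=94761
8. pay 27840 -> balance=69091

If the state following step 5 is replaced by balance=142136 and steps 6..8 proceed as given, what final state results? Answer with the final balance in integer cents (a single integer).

state after step 5 := balance=142136
6. pay 24907 -> balance=120483
7. pay 24185 -> balance=99057
8. pay 27840 -> balance=73485

73485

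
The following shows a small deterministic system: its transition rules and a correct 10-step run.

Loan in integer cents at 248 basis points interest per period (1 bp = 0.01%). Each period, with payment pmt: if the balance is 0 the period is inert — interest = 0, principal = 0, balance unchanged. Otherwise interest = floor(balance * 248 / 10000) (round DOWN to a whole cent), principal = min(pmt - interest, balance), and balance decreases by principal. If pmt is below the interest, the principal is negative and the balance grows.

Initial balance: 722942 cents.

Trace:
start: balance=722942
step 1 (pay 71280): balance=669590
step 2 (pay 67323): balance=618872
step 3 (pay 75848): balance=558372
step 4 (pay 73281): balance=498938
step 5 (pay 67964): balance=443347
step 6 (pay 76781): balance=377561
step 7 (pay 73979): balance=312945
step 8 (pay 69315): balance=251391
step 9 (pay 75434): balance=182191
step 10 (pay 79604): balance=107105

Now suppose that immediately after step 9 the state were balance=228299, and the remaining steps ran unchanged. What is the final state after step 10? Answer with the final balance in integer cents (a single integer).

state after step 9 := balance=228299
step 10 (pay 79604): balance=154356

154356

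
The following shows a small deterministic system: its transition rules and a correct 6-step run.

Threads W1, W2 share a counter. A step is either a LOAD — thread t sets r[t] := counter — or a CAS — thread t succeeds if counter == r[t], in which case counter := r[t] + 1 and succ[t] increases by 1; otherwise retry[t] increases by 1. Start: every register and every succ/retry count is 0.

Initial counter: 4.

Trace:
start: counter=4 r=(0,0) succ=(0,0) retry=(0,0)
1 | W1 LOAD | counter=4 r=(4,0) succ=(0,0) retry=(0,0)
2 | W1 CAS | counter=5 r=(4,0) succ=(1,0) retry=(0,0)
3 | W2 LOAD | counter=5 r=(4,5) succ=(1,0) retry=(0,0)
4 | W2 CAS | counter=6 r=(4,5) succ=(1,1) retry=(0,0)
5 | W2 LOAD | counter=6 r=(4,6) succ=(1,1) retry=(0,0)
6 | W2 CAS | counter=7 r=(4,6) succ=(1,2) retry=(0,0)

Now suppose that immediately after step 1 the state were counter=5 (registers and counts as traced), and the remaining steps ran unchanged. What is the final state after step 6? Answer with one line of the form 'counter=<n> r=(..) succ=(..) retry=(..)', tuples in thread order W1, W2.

counter=7 r=(4,6) succ=(0,2) retry=(1,0)

state after step 1 := counter=5 r=(4,0) succ=(0,0) retry=(0,0)
2 | W1 CAS | counter=5 r=(4,0) succ=(0,0) retry=(1,0)
3 | W2 LOAD | counter=5 r=(4,5) succ=(0,0) retry=(1,0)
4 | W2 CAS | counter=6 r=(4,5) succ=(0,1) retry=(1,0)
5 | W2 LOAD | counter=6 r=(4,6) succ=(0,1) retry=(1,0)
6 | W2 CAS | counter=7 r=(4,6) succ=(0,2) retry=(1,0)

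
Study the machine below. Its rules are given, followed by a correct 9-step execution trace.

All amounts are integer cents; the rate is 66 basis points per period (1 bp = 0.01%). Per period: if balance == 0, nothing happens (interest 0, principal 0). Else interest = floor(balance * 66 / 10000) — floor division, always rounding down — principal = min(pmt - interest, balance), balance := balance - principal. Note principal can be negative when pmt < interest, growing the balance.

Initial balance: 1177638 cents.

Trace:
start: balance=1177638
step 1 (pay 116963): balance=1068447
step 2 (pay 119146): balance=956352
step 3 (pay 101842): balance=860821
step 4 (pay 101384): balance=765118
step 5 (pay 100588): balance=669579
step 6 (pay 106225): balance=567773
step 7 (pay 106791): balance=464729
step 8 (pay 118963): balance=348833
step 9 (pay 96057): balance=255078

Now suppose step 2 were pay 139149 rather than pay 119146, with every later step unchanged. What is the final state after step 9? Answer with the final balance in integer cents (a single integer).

(re-executing from step 2 with the substitution; state before step 2: balance=1068447)
step 2 (pay 139149): balance=936349
step 3 (pay 101842): balance=840686
step 4 (pay 101384): balance=744850
step 5 (pay 100588): balance=649178
step 6 (pay 106225): balance=547237
step 7 (pay 106791): balance=444057
step 8 (pay 118963): balance=328024
step 9 (pay 96057): balance=234131

234131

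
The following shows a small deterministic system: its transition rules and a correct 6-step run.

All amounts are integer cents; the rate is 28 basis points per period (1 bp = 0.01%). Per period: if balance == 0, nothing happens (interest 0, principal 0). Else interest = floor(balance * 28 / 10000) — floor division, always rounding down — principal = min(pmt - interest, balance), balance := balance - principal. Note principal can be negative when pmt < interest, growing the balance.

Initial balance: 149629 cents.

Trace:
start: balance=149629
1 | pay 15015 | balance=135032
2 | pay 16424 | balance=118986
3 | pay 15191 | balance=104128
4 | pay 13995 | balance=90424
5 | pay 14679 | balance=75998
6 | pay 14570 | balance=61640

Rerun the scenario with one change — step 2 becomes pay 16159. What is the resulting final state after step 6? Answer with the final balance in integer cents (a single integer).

(re-executing from step 2 with the substitution; state before step 2: balance=135032)
2 | pay 16159 | balance=119251
3 | pay 15191 | balance=104393
4 | pay 13995 | balance=90690
5 | pay 14679 | balance=76264
6 | pay 14570 | balance=61907

61907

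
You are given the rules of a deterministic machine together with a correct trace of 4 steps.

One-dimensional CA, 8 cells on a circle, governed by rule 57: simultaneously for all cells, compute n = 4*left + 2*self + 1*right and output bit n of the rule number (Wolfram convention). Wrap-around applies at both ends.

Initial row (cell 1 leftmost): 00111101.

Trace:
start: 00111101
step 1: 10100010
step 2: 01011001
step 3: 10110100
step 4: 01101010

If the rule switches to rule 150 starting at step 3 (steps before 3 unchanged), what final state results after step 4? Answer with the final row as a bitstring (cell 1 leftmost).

01101010

(re-executing steps 3..4 under rule 150; state before step 3: 01011001)
step 3: 01000111
step 4: 01101010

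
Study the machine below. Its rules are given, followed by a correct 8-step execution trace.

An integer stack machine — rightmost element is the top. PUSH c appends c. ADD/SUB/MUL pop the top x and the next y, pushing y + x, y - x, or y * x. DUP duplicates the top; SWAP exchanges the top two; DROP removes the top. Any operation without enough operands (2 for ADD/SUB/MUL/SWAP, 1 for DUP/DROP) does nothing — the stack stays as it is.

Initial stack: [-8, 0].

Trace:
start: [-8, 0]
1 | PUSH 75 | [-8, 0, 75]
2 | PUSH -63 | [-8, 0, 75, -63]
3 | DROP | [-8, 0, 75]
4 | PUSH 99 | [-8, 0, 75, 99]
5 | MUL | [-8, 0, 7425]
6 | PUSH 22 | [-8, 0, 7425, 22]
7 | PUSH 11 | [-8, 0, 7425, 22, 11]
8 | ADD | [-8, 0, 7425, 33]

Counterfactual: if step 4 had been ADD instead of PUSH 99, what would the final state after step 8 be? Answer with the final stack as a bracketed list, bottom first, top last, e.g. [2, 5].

[-600, 33]

(re-executing from step 4 with the substitution; state before step 4: [-8, 0, 75])
4 | ADD | [-8, 75]
5 | MUL | [-600]
6 | PUSH 22 | [-600, 22]
7 | PUSH 11 | [-600, 22, 11]
8 | ADD | [-600, 33]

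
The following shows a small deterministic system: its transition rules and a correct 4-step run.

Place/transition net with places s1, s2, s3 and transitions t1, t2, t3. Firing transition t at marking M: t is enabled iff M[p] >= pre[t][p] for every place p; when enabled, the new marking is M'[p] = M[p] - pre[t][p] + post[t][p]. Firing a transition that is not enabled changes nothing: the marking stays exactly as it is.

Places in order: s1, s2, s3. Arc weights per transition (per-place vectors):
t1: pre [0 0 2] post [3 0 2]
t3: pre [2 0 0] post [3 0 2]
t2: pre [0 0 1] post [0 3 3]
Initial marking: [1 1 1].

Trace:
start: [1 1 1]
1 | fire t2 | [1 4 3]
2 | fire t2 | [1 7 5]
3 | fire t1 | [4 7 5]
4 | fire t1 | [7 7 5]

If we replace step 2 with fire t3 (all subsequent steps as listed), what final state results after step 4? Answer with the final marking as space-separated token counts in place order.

(re-executing from step 2 with the substitution; state before step 2: [1 4 3])
2 | fire t3 | [1 4 3]
3 | fire t1 | [4 4 3]
4 | fire t1 | [7 4 3]

7 4 3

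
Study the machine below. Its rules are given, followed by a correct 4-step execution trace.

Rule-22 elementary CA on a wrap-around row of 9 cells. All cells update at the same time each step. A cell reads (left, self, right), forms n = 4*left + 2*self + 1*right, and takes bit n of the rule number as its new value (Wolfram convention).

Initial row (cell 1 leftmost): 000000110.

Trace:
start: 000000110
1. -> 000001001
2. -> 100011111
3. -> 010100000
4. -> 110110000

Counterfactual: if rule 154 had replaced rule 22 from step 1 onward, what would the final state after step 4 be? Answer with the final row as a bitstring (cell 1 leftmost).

(re-executing steps 1..4 under rule 154; state before step 1: 000000110)
1. -> 000001101
2. -> 100011000
3. -> 010110101
4. -> 000100000

000100000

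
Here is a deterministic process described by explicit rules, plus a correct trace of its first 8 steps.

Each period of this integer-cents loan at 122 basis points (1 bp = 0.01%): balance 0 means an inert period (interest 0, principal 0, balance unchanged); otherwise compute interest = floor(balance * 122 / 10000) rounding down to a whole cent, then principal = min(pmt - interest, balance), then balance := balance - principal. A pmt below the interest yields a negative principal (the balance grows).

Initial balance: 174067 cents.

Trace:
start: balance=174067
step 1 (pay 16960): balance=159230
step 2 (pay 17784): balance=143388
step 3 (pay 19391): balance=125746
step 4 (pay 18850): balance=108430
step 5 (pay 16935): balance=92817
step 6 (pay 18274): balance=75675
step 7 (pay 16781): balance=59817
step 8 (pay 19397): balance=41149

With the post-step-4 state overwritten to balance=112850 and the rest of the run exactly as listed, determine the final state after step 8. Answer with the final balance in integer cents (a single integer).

45788

state after step 4 := balance=112850
step 5 (pay 16935): balance=97291
step 6 (pay 18274): balance=80203
step 7 (pay 16781): balance=64400
step 8 (pay 19397): balance=45788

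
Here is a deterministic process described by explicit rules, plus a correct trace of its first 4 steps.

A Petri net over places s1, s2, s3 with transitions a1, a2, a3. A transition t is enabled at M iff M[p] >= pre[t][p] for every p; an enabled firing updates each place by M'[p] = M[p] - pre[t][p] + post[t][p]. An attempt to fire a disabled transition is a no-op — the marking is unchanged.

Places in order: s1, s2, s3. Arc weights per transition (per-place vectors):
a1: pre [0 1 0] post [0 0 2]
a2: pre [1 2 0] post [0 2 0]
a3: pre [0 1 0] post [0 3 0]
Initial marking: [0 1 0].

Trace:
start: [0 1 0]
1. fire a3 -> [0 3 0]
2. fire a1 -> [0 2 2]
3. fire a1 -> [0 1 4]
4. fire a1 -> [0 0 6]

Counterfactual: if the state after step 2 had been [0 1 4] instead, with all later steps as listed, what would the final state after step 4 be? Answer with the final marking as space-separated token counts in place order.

0 0 6

state after step 2 := [0 1 4]
3. fire a1 -> [0 0 6]
4. fire a1 -> [0 0 6]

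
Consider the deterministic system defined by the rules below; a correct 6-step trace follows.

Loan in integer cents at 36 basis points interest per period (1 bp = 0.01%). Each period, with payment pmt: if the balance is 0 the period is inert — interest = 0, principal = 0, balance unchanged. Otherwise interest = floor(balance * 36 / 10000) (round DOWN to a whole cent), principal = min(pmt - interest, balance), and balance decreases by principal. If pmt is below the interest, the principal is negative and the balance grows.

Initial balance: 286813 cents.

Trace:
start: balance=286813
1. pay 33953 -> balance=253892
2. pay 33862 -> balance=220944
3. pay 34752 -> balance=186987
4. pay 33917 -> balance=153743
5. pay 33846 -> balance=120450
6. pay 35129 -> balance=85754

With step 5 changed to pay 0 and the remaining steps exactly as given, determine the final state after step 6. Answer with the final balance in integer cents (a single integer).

(re-executing from step 5 with the substitution; state before step 5: balance=153743)
5. pay 0 -> balance=154296
6. pay 35129 -> balance=119722

119722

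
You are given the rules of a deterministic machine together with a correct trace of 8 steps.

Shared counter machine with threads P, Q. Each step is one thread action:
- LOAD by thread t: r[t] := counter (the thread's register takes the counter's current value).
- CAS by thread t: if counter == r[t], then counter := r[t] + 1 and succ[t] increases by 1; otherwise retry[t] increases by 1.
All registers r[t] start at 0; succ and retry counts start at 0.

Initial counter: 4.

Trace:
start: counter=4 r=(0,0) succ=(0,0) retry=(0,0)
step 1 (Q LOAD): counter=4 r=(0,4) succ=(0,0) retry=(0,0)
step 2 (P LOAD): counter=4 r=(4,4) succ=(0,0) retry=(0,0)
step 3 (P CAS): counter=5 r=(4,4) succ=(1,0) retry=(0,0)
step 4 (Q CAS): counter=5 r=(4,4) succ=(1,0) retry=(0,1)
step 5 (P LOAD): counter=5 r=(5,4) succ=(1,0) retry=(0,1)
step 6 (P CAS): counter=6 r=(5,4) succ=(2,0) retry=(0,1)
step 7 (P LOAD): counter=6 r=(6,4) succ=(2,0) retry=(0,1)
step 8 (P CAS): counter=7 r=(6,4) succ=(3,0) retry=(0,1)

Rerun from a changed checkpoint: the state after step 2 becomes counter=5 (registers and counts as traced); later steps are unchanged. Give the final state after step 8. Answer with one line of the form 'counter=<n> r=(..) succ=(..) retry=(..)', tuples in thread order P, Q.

state after step 2 := counter=5 r=(4,4) succ=(0,0) retry=(0,0)
step 3 (P CAS): counter=5 r=(4,4) succ=(0,0) retry=(1,0)
step 4 (Q CAS): counter=5 r=(4,4) succ=(0,0) retry=(1,1)
step 5 (P LOAD): counter=5 r=(5,4) succ=(0,0) retry=(1,1)
step 6 (P CAS): counter=6 r=(5,4) succ=(1,0) retry=(1,1)
step 7 (P LOAD): counter=6 r=(6,4) succ=(1,0) retry=(1,1)
step 8 (P CAS): counter=7 r=(6,4) succ=(2,0) retry=(1,1)

counter=7 r=(6,4) succ=(2,0) retry=(1,1)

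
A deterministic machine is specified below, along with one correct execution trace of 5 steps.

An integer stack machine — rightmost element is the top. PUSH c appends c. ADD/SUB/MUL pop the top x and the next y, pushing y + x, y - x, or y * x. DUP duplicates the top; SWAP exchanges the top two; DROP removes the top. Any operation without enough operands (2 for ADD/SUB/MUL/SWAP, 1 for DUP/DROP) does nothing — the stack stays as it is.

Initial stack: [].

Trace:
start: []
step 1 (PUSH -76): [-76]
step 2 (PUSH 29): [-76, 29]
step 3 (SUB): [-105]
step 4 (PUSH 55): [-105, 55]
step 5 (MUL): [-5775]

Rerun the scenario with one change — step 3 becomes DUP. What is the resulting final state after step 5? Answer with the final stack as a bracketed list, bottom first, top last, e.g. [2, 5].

[-76, 29, 1595]

(re-executing from step 3 with the substitution; state before step 3: [-76, 29])
step 3 (DUP): [-76, 29, 29]
step 4 (PUSH 55): [-76, 29, 29, 55]
step 5 (MUL): [-76, 29, 1595]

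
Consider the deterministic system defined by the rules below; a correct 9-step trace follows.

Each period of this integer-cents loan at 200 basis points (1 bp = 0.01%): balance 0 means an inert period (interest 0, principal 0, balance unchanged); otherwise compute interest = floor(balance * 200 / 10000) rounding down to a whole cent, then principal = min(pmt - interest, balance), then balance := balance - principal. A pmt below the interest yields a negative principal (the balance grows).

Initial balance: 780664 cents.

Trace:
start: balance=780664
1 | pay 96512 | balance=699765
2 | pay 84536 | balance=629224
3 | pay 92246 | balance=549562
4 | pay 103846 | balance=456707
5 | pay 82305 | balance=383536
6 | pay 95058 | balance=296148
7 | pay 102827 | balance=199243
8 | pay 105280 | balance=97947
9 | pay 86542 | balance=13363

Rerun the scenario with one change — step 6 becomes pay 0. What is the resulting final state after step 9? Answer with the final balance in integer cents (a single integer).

(re-executing from step 6 with the substitution; state before step 6: balance=383536)
6 | pay 0 | balance=391206
7 | pay 102827 | balance=296203
8 | pay 105280 | balance=196847
9 | pay 86542 | balance=114241

114241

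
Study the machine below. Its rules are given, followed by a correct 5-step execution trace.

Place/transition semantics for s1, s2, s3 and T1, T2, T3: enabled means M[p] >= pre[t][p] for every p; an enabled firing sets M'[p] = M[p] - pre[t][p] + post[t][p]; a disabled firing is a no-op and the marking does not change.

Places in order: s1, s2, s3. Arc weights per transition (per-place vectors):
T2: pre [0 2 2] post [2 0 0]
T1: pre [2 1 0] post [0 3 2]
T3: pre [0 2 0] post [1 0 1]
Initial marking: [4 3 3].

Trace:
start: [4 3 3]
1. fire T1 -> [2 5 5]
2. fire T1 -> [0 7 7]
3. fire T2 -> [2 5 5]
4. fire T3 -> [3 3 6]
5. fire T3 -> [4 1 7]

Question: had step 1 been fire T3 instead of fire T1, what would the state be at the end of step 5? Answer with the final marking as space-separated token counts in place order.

(re-executing from step 1 with the substitution; state before step 1: [4 3 3])
1. fire T3 -> [5 1 4]
2. fire T1 -> [3 3 6]
3. fire T2 -> [5 1 4]
4. fire T3 -> [5 1 4]
5. fire T3 -> [5 1 4]

5 1 4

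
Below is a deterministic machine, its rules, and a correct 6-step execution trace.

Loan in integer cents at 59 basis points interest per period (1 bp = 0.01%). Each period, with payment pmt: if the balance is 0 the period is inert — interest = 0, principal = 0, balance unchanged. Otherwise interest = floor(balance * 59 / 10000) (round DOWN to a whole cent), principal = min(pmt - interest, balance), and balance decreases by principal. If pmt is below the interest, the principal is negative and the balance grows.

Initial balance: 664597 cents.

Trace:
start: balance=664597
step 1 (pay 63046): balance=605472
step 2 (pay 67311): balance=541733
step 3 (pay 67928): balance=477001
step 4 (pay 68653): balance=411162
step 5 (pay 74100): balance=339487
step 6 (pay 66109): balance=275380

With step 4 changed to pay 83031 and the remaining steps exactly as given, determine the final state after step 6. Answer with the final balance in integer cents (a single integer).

(re-executing from step 4 with the substitution; state before step 4: balance=477001)
step 4 (pay 83031): balance=396784
step 5 (pay 74100): balance=325025
step 6 (pay 66109): balance=260833

260833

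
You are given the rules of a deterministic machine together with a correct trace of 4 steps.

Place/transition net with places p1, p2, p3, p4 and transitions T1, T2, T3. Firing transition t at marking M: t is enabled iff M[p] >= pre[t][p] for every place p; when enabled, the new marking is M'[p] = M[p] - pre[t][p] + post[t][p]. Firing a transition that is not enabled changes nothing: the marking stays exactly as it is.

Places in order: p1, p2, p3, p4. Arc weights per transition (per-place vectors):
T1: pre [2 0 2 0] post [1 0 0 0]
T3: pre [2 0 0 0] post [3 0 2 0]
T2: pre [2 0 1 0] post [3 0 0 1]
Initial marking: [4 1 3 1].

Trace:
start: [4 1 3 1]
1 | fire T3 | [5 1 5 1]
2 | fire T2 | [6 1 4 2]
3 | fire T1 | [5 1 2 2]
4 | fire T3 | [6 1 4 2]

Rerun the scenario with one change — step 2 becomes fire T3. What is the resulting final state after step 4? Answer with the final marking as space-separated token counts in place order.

(re-executing from step 2 with the substitution; state before step 2: [5 1 5 1])
2 | fire T3 | [6 1 7 1]
3 | fire T1 | [5 1 5 1]
4 | fire T3 | [6 1 7 1]

6 1 7 1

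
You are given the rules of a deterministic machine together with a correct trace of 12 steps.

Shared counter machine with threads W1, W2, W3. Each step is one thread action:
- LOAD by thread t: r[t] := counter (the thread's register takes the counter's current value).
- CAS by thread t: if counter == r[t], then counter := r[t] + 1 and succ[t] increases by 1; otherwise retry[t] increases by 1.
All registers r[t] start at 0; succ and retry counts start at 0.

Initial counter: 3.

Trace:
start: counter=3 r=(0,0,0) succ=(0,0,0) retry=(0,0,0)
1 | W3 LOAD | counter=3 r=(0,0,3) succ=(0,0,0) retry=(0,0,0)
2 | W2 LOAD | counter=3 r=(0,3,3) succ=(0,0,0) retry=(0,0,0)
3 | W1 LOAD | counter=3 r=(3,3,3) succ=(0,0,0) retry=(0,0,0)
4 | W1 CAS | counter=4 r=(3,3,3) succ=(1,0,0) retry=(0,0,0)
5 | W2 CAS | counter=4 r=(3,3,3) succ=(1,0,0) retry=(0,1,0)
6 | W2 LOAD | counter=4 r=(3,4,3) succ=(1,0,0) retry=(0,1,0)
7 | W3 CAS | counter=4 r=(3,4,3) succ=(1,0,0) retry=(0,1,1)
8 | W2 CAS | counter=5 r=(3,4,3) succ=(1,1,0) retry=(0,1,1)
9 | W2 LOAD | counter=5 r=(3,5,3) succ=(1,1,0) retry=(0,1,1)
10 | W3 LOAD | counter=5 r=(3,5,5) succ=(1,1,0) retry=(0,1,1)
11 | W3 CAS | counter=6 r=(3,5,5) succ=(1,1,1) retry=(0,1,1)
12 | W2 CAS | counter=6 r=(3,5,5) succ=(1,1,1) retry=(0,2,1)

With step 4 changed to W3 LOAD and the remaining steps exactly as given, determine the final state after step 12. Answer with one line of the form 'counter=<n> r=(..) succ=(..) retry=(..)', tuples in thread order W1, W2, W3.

counter=6 r=(3,5,5) succ=(0,2,1) retry=(0,1,1)

(re-executing from step 4 with the substitution; state before step 4: counter=3 r=(3,3,3) succ=(0,0,0) retry=(0,0,0))
4 | W3 LOAD | counter=3 r=(3,3,3) succ=(0,0,0) retry=(0,0,0)
5 | W2 CAS | counter=4 r=(3,3,3) succ=(0,1,0) retry=(0,0,0)
6 | W2 LOAD | counter=4 r=(3,4,3) succ=(0,1,0) retry=(0,0,0)
7 | W3 CAS | counter=4 r=(3,4,3) succ=(0,1,0) retry=(0,0,1)
8 | W2 CAS | counter=5 r=(3,4,3) succ=(0,2,0) retry=(0,0,1)
9 | W2 LOAD | counter=5 r=(3,5,3) succ=(0,2,0) retry=(0,0,1)
10 | W3 LOAD | counter=5 r=(3,5,5) succ=(0,2,0) retry=(0,0,1)
11 | W3 CAS | counter=6 r=(3,5,5) succ=(0,2,1) retry=(0,0,1)
12 | W2 CAS | counter=6 r=(3,5,5) succ=(0,2,1) retry=(0,1,1)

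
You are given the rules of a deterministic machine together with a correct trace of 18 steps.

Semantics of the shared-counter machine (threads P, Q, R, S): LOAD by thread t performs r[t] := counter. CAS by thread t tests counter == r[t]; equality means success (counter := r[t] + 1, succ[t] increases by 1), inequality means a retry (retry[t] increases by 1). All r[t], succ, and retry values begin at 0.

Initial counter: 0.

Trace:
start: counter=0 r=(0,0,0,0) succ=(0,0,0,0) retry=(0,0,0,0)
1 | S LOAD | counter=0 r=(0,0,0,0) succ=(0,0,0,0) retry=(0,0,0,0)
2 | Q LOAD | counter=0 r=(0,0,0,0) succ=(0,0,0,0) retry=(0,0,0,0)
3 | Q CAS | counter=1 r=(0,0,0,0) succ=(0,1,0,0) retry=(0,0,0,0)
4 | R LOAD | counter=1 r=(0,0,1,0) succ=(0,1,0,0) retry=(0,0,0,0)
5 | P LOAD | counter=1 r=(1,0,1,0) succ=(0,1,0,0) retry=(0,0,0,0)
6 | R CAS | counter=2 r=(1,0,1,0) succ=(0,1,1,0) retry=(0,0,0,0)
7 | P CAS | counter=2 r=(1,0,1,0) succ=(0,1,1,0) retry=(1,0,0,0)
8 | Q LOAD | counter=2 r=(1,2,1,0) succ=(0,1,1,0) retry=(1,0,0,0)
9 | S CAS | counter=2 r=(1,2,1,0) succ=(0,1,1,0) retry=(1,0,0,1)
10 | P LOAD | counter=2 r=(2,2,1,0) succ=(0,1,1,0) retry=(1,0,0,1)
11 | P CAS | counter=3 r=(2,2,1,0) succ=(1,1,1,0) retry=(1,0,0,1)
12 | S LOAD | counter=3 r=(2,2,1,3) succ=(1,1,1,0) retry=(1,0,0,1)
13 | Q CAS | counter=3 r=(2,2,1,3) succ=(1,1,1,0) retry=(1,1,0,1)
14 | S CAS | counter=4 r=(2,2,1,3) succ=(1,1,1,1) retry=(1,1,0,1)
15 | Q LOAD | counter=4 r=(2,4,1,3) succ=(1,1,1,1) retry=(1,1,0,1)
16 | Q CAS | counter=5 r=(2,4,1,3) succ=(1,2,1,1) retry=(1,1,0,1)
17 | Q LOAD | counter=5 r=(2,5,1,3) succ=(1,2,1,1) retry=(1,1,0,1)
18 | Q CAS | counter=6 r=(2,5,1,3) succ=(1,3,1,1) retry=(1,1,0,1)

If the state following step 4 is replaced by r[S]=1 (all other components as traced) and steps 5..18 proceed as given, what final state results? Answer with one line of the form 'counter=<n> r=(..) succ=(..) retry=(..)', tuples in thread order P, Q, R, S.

counter=6 r=(2,5,1,3) succ=(1,3,1,1) retry=(1,1,0,1)

state after step 4 := counter=1 r=(0,0,1,1) succ=(0,1,0,0) retry=(0,0,0,0)
5 | P LOAD | counter=1 r=(1,0,1,1) succ=(0,1,0,0) retry=(0,0,0,0)
6 | R CAS | counter=2 r=(1,0,1,1) succ=(0,1,1,0) retry=(0,0,0,0)
7 | P CAS | counter=2 r=(1,0,1,1) succ=(0,1,1,0) retry=(1,0,0,0)
8 | Q LOAD | counter=2 r=(1,2,1,1) succ=(0,1,1,0) retry=(1,0,0,0)
9 | S CAS | counter=2 r=(1,2,1,1) succ=(0,1,1,0) retry=(1,0,0,1)
10 | P LOAD | counter=2 r=(2,2,1,1) succ=(0,1,1,0) retry=(1,0,0,1)
11 | P CAS | counter=3 r=(2,2,1,1) succ=(1,1,1,0) retry=(1,0,0,1)
12 | S LOAD | counter=3 r=(2,2,1,3) succ=(1,1,1,0) retry=(1,0,0,1)
13 | Q CAS | counter=3 r=(2,2,1,3) succ=(1,1,1,0) retry=(1,1,0,1)
14 | S CAS | counter=4 r=(2,2,1,3) succ=(1,1,1,1) retry=(1,1,0,1)
15 | Q LOAD | counter=4 r=(2,4,1,3) succ=(1,1,1,1) retry=(1,1,0,1)
16 | Q CAS | counter=5 r=(2,4,1,3) succ=(1,2,1,1) retry=(1,1,0,1)
17 | Q LOAD | counter=5 r=(2,5,1,3) succ=(1,2,1,1) retry=(1,1,0,1)
18 | Q CAS | counter=6 r=(2,5,1,3) succ=(1,3,1,1) retry=(1,1,0,1)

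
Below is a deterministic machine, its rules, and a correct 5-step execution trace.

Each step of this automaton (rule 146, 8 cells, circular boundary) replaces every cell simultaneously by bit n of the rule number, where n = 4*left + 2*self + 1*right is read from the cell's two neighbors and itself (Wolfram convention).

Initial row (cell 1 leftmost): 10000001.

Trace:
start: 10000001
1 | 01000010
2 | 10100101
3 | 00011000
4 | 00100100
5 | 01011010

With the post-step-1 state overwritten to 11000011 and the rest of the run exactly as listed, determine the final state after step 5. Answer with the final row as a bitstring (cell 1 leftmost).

state after step 1 := 11000011
2 | 10100101
3 | 00011000
4 | 00100100
5 | 01011010

01011010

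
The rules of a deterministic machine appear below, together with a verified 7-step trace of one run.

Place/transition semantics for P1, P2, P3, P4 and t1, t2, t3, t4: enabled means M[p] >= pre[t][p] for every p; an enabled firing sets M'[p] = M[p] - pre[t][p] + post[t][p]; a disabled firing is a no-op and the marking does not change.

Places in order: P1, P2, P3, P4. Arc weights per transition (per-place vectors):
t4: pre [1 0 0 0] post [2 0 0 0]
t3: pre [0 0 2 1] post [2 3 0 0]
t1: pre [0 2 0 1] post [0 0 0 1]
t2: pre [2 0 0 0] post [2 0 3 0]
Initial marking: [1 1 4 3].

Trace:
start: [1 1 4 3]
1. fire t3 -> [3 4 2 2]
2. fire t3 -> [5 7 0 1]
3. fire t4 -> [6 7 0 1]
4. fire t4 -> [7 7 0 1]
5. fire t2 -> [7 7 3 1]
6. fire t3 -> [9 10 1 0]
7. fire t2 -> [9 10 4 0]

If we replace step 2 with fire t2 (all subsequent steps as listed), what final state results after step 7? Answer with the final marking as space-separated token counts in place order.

(re-executing from step 2 with the substitution; state before step 2: [3 4 2 2])
2. fire t2 -> [3 4 5 2]
3. fire t4 -> [4 4 5 2]
4. fire t4 -> [5 4 5 2]
5. fire t2 -> [5 4 8 2]
6. fire t3 -> [7 7 6 1]
7. fire t2 -> [7 7 9 1]

7 7 9 1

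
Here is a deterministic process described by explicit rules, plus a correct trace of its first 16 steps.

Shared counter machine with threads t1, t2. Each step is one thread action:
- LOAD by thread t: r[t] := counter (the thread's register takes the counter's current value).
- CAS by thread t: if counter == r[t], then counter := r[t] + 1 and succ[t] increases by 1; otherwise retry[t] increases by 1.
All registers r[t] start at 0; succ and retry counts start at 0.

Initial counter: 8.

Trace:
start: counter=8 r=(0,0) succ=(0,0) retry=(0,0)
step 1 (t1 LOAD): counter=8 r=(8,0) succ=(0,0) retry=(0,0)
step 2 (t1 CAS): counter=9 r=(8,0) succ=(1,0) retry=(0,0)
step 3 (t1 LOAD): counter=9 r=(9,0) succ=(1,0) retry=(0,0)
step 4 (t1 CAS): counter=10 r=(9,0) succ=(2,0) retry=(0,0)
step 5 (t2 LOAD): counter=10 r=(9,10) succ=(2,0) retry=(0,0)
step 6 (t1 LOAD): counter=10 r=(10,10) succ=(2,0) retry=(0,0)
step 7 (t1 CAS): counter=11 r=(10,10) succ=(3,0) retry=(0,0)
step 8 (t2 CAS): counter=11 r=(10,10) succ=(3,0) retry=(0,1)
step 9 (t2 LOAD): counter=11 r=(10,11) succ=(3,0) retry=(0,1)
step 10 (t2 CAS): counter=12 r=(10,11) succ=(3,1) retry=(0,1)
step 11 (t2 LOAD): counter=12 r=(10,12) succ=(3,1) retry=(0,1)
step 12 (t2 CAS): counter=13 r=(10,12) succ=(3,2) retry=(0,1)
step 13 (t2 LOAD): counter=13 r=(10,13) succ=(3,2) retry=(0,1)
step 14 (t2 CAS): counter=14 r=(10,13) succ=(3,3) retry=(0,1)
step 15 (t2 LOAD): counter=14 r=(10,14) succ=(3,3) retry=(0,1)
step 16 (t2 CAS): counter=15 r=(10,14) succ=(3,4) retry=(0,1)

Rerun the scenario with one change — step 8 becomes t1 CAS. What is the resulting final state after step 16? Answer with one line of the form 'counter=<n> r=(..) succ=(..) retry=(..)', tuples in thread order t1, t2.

counter=15 r=(10,14) succ=(3,4) retry=(1,0)

(re-executing from step 8 with the substitution; state before step 8: counter=11 r=(10,10) succ=(3,0) retry=(0,0))
step 8 (t1 CAS): counter=11 r=(10,10) succ=(3,0) retry=(1,0)
step 9 (t2 LOAD): counter=11 r=(10,11) succ=(3,0) retry=(1,0)
step 10 (t2 CAS): counter=12 r=(10,11) succ=(3,1) retry=(1,0)
step 11 (t2 LOAD): counter=12 r=(10,12) succ=(3,1) retry=(1,0)
step 12 (t2 CAS): counter=13 r=(10,12) succ=(3,2) retry=(1,0)
step 13 (t2 LOAD): counter=13 r=(10,13) succ=(3,2) retry=(1,0)
step 14 (t2 CAS): counter=14 r=(10,13) succ=(3,3) retry=(1,0)
step 15 (t2 LOAD): counter=14 r=(10,14) succ=(3,3) retry=(1,0)
step 16 (t2 CAS): counter=15 r=(10,14) succ=(3,4) retry=(1,0)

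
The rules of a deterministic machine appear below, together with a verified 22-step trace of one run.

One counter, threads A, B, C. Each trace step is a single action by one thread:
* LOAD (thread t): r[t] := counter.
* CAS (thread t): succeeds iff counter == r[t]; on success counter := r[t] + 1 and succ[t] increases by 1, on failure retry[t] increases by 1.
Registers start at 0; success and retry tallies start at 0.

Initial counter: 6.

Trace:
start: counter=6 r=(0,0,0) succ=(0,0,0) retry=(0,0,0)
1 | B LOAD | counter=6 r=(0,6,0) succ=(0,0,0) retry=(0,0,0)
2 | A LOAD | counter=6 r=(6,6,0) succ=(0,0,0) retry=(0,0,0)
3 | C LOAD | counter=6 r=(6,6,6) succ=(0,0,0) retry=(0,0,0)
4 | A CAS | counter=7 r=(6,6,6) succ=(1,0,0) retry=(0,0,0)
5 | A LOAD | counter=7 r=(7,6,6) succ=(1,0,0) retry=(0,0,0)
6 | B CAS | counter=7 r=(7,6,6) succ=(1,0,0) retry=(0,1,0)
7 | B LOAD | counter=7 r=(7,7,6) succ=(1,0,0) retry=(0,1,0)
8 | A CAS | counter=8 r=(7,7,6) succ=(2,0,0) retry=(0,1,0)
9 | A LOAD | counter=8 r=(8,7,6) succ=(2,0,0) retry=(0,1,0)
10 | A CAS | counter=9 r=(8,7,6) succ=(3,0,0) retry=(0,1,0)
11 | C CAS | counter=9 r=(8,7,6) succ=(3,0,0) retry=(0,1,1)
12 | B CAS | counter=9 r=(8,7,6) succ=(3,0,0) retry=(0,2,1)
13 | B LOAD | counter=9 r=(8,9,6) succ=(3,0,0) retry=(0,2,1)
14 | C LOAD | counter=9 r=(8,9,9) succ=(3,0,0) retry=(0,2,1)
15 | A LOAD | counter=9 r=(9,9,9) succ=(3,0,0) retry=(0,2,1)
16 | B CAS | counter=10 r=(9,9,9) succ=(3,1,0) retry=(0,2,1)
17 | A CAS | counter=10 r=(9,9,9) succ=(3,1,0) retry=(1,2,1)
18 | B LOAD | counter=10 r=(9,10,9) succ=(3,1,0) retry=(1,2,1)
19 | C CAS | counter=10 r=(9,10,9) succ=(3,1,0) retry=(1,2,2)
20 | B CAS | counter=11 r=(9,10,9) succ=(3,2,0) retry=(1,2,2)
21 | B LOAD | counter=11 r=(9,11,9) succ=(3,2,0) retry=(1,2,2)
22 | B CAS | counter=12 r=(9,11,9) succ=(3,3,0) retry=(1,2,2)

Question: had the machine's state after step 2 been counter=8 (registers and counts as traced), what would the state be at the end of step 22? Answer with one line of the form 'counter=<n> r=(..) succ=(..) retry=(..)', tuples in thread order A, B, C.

state after step 2 := counter=8 r=(6,6,0) succ=(0,0,0) retry=(0,0,0)
3 | C LOAD | counter=8 r=(6,6,8) succ=(0,0,0) retry=(0,0,0)
4 | A CAS | counter=8 r=(6,6,8) succ=(0,0,0) retry=(1,0,0)
5 | A LOAD | counter=8 r=(8,6,8) succ=(0,0,0) retry=(1,0,0)
6 | B CAS | counter=8 r=(8,6,8) succ=(0,0,0) retry=(1,1,0)
7 | B LOAD | counter=8 r=(8,8,8) succ=(0,0,0) retry=(1,1,0)
8 | A CAS | counter=9 r=(8,8,8) succ=(1,0,0) retry=(1,1,0)
9 | A LOAD | counter=9 r=(9,8,8) succ=(1,0,0) retry=(1,1,0)
10 | A CAS | counter=10 r=(9,8,8) succ=(2,0,0) retry=(1,1,0)
11 | C CAS | counter=10 r=(9,8,8) succ=(2,0,0) retry=(1,1,1)
12 | B CAS | counter=10 r=(9,8,8) succ=(2,0,0) retry=(1,2,1)
13 | B LOAD | counter=10 r=(9,10,8) succ=(2,0,0) retry=(1,2,1)
14 | C LOAD | counter=10 r=(9,10,10) succ=(2,0,0) retry=(1,2,1)
15 | A LOAD | counter=10 r=(10,10,10) succ=(2,0,0) retry=(1,2,1)
16 | B CAS | counter=11 r=(10,10,10) succ=(2,1,0) retry=(1,2,1)
17 | A CAS | counter=11 r=(10,10,10) succ=(2,1,0) retry=(2,2,1)
18 | B LOAD | counter=11 r=(10,11,10) succ=(2,1,0) retry=(2,2,1)
19 | C CAS | counter=11 r=(10,11,10) succ=(2,1,0) retry=(2,2,2)
20 | B CAS | counter=12 r=(10,11,10) succ=(2,2,0) retry=(2,2,2)
21 | B LOAD | counter=12 r=(10,12,10) succ=(2,2,0) retry=(2,2,2)
22 | B CAS | counter=13 r=(10,12,10) succ=(2,3,0) retry=(2,2,2)

counter=13 r=(10,12,10) succ=(2,3,0) retry=(2,2,2)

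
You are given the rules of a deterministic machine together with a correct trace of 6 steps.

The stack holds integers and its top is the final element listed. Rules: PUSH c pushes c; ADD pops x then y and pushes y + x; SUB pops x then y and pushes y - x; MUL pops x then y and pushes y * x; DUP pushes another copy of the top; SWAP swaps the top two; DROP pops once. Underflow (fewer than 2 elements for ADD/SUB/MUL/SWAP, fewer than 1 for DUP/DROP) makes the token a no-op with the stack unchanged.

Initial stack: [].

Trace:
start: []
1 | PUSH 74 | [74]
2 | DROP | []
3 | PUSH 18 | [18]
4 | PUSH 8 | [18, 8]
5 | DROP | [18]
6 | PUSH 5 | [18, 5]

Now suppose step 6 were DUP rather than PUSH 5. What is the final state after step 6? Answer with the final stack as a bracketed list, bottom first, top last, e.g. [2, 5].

(re-executing from step 6 with the substitution; state before step 6: [18])
6 | DUP | [18, 18]

[18, 18]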